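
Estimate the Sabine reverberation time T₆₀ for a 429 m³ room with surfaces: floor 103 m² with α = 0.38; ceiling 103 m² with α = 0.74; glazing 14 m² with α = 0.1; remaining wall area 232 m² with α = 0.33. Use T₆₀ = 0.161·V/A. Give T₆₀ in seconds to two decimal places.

0.36 s

Total absorption A = 103·0.38 + 103·0.74 + 14·0.1 + 232·0.33 = 193.32 m² sabins.
T₆₀ = 0.161·V/A = 0.161·429/193.32 = 0.357 s.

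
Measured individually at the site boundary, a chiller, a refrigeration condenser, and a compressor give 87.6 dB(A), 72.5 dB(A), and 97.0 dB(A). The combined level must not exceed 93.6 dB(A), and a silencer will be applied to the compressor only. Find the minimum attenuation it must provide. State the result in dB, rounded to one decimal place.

Everything except the compressor sums to 10^(87.6/10) + 10^(72.5/10) = 5.932e+08 in linear terms, 87.73 dB(A).
The limit corresponds to 10^(93.6/10) = 2.291e+09; subtracting the fixed part leaves 1.698e+09 for the compressor, i.e. 92.30 dB(A).
Required insertion loss = 97.0 − 92.30 = 4.70 dB.

4.7 dB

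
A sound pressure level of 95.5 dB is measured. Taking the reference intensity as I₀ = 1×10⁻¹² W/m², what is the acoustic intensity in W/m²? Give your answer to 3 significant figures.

0.00355 W/m²

I/I₀ = 10^(95.5/10) = 3.548e+09, so I = 3.548e+09 × 10⁻¹² W/m².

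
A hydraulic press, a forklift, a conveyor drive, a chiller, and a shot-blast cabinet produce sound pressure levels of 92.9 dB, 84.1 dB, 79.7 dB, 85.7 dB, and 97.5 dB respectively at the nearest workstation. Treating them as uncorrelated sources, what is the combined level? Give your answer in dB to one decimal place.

Incoherent sources combine by intensity addition: L_total = 10·log₁₀(Σ 10^(L_i/10)).
Σ 10^(L/10) = 10^(92.9/10) + 10^(84.1/10) + 10^(79.7/10) + 10^(85.7/10) + 10^(97.5/10) = 8.295e+09.
L_total = 10·log₁₀(8.295e+09) = 99.19 dB.

99.2 dB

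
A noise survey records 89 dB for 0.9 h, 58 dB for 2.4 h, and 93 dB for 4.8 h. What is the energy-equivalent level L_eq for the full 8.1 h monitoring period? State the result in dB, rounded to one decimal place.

L_eq = 10·log₁₀[(1/T)·Σ tᵢ·10^(Lᵢ/10)] with T = 8.1 h.
Σ tᵢ·10^(Lᵢ/10) = 0.9·10^(89/10) + 2.4·10^(58/10) + 4.8·10^(93/10) = 1.029e+10.
L_eq = 10·log₁₀(1.029e+10/8.1) = 91.04 dB.

91.0 dB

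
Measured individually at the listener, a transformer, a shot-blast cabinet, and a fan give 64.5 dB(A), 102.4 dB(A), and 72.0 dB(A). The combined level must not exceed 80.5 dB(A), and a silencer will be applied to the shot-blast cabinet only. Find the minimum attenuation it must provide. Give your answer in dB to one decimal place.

Fixed contribution from the other sources: Σ 10^(L/10) = 10^(64.5/10) + 10^(72.0/10) = 1.867e+07 (72.71 dB(A)).
The limit corresponds to 10^(80.5/10) = 1.122e+08; subtracting the fixed part leaves 9.353e+07 for the shot-blast cabinet, i.e. 79.71 dB(A).
So the shot-blast cabinet must be reduced from 102.4 to 79.71 dB(A): IL = 22.69 dB.

22.7 dB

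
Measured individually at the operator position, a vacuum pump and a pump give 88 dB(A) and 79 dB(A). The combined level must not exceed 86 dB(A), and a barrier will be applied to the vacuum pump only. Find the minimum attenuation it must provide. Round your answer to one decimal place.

3.0 dB

The untreated sources together contribute 10^(79/10) = 7.943e+07, i.e. 79.00 dB(A).
To meet 86 dB(A) overall, the treated vacuum pump may contribute at most 10^(86/10) − 7.943e+07 = 3.187e+08, i.e. 85.03 dB(A).
Required insertion loss = 88 − 85.03 = 2.97 dB.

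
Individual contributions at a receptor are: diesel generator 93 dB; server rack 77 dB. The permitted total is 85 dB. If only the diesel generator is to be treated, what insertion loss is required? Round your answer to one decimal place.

8.7 dB

The untreated sources together contribute 10^(77/10) = 5.012e+07, i.e. 77.00 dB.
The limit corresponds to 10^(85/10) = 3.162e+08; subtracting the fixed part leaves 2.661e+08 for the diesel generator, i.e. 84.25 dB.
Required insertion loss = 93 − 84.25 = 8.75 dB.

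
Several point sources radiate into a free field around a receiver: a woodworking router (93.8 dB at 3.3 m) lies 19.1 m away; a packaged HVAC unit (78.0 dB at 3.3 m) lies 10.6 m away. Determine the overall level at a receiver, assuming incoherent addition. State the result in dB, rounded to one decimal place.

78.9 dB

Apply inverse-square spreading to bring every level to the receiver, then sum 10^(L/10).
woodworking router: 93.8 − 20·log₁₀(19.1/3.3) = 93.8 − 15.25 = 78.55 dB.
packaged HVAC unit: 78.0 − 20·log₁₀(10.6/3.3) = 78.0 − 10.14 = 67.86 dB.
Σ 10^(L/10) = 7.772e+07 → L_total = 10·log₁₀(7.772e+07) = 78.91 dB.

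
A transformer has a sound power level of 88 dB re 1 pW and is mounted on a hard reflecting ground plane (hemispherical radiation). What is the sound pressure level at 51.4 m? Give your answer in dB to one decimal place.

45.8 dB

Free-field hemispherical radiation: L_p = L_w − 10·log₁₀(2π·r²), r = 51.4 m.
2π·r² = 1.66e+04 m², 10·log₁₀ of that is 42.201 dB.
L_p = 88 − 42.201 = 45.80 dB.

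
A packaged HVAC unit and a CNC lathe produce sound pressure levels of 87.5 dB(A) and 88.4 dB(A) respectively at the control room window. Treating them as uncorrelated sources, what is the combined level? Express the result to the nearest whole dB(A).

Incoherent sources combine by intensity addition: L_total = 10·log₁₀(Σ 10^(L_i/10)).
Σ 10^(L/10) = 10^(87.5/10) + 10^(88.4/10) = 1.254e+09.
L_total = 10·log₁₀(1.254e+09) = 90.98 dB(A).

91 dB(A)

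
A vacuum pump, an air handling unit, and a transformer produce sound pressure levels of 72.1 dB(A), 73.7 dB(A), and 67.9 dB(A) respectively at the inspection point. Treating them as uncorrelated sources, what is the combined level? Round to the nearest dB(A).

Incoherent sources combine by intensity addition: L_total = 10·log₁₀(Σ 10^(L_i/10)).
Σ 10^(L/10) = 10^(72.1/10) + 10^(73.7/10) + 10^(67.9/10) = 4.583e+07.
L_total = 10·log₁₀(4.583e+07) = 76.61 dB(A).

77 dB(A)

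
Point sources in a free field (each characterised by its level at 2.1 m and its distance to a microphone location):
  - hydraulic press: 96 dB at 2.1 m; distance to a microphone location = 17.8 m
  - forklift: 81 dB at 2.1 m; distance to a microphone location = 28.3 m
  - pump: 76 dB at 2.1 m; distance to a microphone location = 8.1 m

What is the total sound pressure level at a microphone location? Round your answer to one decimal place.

Propagate each source to the receiver with L = L_ref − 20·log₁₀(r/r_ref), then add intensities.
hydraulic press: 96 − 20·log₁₀(17.8/2.1) = 96 − 18.56 = 77.44 dB.
forklift: 81 − 20·log₁₀(28.3/2.1) = 81 − 22.59 = 58.41 dB.
pump: 76 − 20·log₁₀(8.1/2.1) = 76 − 11.73 = 64.27 dB.
Σ 10^(L/10) = 5.878e+07 → L_total = 10·log₁₀(5.878e+07) = 77.69 dB.

77.7 dB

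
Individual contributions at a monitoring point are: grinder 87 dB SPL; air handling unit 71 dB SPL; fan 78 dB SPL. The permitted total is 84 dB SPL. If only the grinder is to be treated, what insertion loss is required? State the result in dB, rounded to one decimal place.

4.6 dB

Everything except the grinder sums to 10^(71/10) + 10^(78/10) = 7.568e+07 in linear terms, 78.79 dB SPL.
The limit corresponds to 10^(84/10) = 2.512e+08; subtracting the fixed part leaves 1.755e+08 for the grinder, i.e. 82.44 dB SPL.
Required insertion loss = 87 − 82.44 = 4.56 dB.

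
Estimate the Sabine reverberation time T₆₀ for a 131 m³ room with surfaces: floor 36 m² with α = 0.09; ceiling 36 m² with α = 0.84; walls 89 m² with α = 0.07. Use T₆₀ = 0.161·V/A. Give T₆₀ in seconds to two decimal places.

0.53 s

Summing Sᵢαᵢ: 36·0.09 + 36·0.84 + 89·0.07 = 39.71 m².
T₆₀ = 0.161 × 131 / 39.71 = 0.531 s.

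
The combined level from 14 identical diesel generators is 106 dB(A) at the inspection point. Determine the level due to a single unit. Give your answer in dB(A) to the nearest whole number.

95 dB(A)

For N identical incoherent sources L_total = L₁ + 10·log₁₀ N, so L₁ = 106 − 10·log₁₀(14) = 106 − 11.461.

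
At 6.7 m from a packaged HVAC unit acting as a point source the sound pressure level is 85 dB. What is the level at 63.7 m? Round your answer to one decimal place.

Spherical spreading from a point source gives a 20·log₁₀(r₂/r₁) drop.
L₂ = 85 − 20·log₁₀(63.7/6.7) = 85 − 19.561 = 65.44 dB.

65.4 dB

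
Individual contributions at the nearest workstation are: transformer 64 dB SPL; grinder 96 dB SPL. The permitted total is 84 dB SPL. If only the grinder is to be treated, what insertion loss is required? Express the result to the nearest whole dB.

12 dB

The untreated sources together contribute 10^(64/10) = 2.512e+06, i.e. 64.00 dB SPL.
The limit corresponds to 10^(84/10) = 2.512e+08; subtracting the fixed part leaves 2.487e+08 for the grinder, i.e. 83.96 dB SPL.
So the grinder must be reduced from 96 to 83.96 dB SPL: IL = 12.04 dB.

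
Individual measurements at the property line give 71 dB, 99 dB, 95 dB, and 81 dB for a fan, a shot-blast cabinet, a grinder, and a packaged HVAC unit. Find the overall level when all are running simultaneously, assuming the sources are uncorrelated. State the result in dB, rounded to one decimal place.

Incoherent sources combine by intensity addition: L_total = 10·log₁₀(Σ 10^(L_i/10)).
Σ 10^(L/10) = 10^(71/10) + 10^(99/10) + 10^(95/10) + 10^(81/10) = 1.124e+10.
L_total = 10·log₁₀(1.124e+10) = 100.51 dB.

100.5 dB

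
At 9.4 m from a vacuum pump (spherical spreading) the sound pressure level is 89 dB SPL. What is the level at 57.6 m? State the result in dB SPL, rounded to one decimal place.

73.3 dB SPL

For a point source, L₂ = L₁ − 20·log₁₀(r₂/r₁).
L₂ = 89 − 20·log₁₀(57.6/9.4) = 89 − 15.746 = 73.25 dB SPL.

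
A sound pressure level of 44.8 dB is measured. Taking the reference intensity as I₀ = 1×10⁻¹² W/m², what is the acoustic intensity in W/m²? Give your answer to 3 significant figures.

3.02e-08 W/m²

L = 10·log₁₀(I/I₀) ⇒ I = I₀·10^(L/10) = 10⁻¹² × 10^4.48.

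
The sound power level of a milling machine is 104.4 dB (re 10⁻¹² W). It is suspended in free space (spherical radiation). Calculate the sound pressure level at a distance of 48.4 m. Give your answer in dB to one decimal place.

59.7 dB

Free-field spherical radiation: L_p = L_w − 10·log₁₀(4π·r²), r = 48.4 m.
4π·r² = 2.944e+04 m², 10·log₁₀ of that is 44.689 dB.
L_p = 104.4 − 44.689 = 59.71 dB.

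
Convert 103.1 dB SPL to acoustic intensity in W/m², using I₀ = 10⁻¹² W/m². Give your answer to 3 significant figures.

0.0204 W/m²

L = 10·log₁₀(I/I₀) ⇒ I = I₀·10^(L/10) = 10⁻¹² × 10^10.31.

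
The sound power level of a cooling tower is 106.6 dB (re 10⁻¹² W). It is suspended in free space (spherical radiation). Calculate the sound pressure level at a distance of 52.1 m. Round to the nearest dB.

The power spreads over a sphere of area 4π·r², so L_p = L_w − 10·log₁₀(4π·r²).
4π·r² = 3.411e+04 m², 10·log₁₀ of that is 45.329 dB.
L_p = 106.6 − 45.329 = 61.27 dB.

61 dB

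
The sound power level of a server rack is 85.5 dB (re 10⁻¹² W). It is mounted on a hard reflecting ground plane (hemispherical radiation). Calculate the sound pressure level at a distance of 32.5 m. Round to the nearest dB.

47 dB

The power spreads over a hemisphere of area 2π·r², so L_p = L_w − 10·log₁₀(2π·r²).
2π·r² = 6637 m², 10·log₁₀ of that is 38.219 dB.
L_p = 85.5 − 38.219 = 47.28 dB.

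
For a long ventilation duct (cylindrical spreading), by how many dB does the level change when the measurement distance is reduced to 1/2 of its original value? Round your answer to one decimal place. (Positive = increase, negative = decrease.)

+3.0 dB

With cylindrical spreading the level changes by −10·log₁₀(r₂/r₁).
ΔL = −10·log₁₀(0.5) = +3.01 dB.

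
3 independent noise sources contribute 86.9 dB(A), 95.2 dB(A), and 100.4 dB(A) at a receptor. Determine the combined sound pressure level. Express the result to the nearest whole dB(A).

For uncorrelated sources the intensities add, so convert each level to linear form, sum, and take 10·log₁₀ of the total.
Σ 10^(L/10) = 10^(86.9/10) + 10^(95.2/10) + 10^(100.4/10) = 1.477e+10.
L_total = 10·log₁₀(1.477e+10) = 101.69 dB(A).

102 dB(A)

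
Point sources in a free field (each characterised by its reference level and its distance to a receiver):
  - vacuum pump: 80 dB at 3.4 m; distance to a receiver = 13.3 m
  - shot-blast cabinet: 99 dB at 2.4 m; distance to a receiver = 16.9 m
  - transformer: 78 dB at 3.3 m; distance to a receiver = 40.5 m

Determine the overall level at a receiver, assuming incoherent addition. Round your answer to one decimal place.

Propagate each source to the receiver with L = L_ref − 20·log₁₀(r/r_ref), then add intensities.
vacuum pump: 80 − 20·log₁₀(13.3/3.4) = 80 − 11.85 = 68.15 dB.
shot-blast cabinet: 99 − 20·log₁₀(16.9/2.4) = 99 − 16.95 = 82.05 dB.
transformer: 78 − 20·log₁₀(40.5/3.3) = 78 − 21.78 = 56.22 dB.
Σ 10^(L/10) = 1.671e+08 → L_total = 10·log₁₀(1.671e+08) = 82.23 dB.

82.2 dB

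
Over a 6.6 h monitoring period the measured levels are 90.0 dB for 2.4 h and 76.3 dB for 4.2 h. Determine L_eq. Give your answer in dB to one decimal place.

L_eq = 10·log₁₀[(1/T)·Σ tᵢ·10^(Lᵢ/10)] with T = 6.6 h.
Σ tᵢ·10^(Lᵢ/10) = 2.4·10^(90.0/10) + 4.2·10^(76.3/10) = 2.579e+09.
L_eq = 10·log₁₀(2.579e+09/6.6) = 85.92 dB.

85.9 dB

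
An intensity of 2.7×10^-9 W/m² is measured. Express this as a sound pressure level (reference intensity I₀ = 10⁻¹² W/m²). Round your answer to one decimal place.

34.3 dB

L = 10·log₁₀(I/I₀) = 10·log₁₀(2.7×10^-9/10⁻¹²) = 10·log₁₀(2.7×10^3).
L = 10·(0.4314 + 3) = 34.31 dB.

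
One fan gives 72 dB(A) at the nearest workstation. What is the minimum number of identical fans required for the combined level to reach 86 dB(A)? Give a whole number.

26

The shortfall is 86 − 72 = 14.0 dB, and N units add 10·log₁₀ N, so need 10·log₁₀ N ≥ 14.0.
N ≥ 10^(14.0/10) = 25.119, so N = 26.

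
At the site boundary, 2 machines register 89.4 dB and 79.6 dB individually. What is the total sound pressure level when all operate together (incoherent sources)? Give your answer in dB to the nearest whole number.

90 dB

Incoherent sources combine by intensity addition: L_total = 10·log₁₀(Σ 10^(L_i/10)).
Σ 10^(L/10) = 10^(89.4/10) + 10^(79.6/10) = 9.622e+08.
L_total = 10·log₁₀(9.622e+08) = 89.83 dB.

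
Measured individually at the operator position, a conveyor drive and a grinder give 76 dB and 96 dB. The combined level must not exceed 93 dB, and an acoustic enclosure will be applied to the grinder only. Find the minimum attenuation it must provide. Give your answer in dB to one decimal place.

Fixed contribution from the other source: Σ 10^(L/10) = 10^(76/10) = 3.981e+07 (76.00 dB).
The limit corresponds to 10^(93/10) = 1.995e+09; subtracting the fixed part leaves 1.955e+09 for the grinder, i.e. 92.91 dB.
So the grinder must be reduced from 96 to 92.91 dB: IL = 3.09 dB.

3.1 dB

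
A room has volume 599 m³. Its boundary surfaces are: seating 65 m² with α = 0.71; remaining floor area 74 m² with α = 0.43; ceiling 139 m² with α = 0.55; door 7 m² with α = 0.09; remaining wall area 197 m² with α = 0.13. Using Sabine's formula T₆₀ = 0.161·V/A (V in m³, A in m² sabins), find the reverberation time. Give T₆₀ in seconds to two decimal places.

Summing Sᵢαᵢ: 65·0.71 + 74·0.43 + 139·0.55 + 7·0.09 + 197·0.13 = 180.66 m².
T₆₀ = 0.161·V/A = 0.161·599/180.66 = 0.534 s.

0.53 s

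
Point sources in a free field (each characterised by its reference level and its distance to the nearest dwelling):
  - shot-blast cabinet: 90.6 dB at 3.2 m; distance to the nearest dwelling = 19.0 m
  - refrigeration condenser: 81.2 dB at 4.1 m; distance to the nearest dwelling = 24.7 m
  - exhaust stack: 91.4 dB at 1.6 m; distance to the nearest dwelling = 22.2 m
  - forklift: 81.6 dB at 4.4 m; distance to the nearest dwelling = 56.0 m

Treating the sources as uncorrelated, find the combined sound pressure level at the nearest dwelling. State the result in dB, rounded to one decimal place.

76.5 dB

Apply inverse-square spreading to bring every level to the receiver, then sum 10^(L/10).
shot-blast cabinet: 90.6 − 20·log₁₀(19.0/3.2) = 90.6 − 15.47 = 75.13 dB.
refrigeration condenser: 81.2 − 20·log₁₀(24.7/4.1) = 81.2 − 15.60 = 65.60 dB.
exhaust stack: 91.4 − 20·log₁₀(22.2/1.6) = 91.4 − 22.84 = 68.56 dB.
forklift: 81.6 − 20·log₁₀(56.0/4.4) = 81.6 − 22.09 = 59.51 dB.
Σ 10^(L/10) = 4.426e+07 → L_total = 10·log₁₀(4.426e+07) = 76.46 dB.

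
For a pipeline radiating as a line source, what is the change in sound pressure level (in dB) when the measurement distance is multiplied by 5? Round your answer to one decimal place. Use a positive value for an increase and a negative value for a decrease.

-7.0 dB

A line source loses 3 dB per doubling of distance; generally ΔL = −10·log₁₀(r₂/r₁).
ΔL = −10·log₁₀(5) = -6.99 dB.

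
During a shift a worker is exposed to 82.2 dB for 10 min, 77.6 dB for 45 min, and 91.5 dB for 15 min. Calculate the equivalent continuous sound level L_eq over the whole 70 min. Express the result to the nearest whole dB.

86 dB

The energy average is taken in the linear domain: L_eq = 10·log₁₀[(Σ tᵢ·10^(Lᵢ/10))/T], T = 70 min.
Σ tᵢ·10^(Lᵢ/10) = 10·10^(82.2/10) + 45·10^(77.6/10) + 15·10^(91.5/10) = 2.544e+10.
L_eq = 10·log₁₀(2.544e+10/70) = 85.60 dB.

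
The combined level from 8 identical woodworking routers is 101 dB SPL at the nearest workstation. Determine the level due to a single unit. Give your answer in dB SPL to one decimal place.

92.0 dB SPL

Dividing the total intensity by 8 lowers the level by 10·log₁₀ 8 = 9.031 dB: L₁ = 101 − 9.031.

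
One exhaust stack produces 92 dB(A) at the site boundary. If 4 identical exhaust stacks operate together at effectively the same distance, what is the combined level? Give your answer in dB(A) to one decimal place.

98.0 dB(A)

L_total = L₁ + 10·log₁₀ N for N identical incoherent sources.
L_total = 92 + 10·log₁₀(4) = 92 + 6.021 = 98.02 dB(A).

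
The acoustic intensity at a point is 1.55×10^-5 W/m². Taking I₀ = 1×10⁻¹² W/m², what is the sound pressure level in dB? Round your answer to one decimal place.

Dividing by I₀ shifts the exponent by 12: I/I₀ = 1.55×10^7.
L = 10·(0.1903 + 7) = 71.90 dB.

71.9 dB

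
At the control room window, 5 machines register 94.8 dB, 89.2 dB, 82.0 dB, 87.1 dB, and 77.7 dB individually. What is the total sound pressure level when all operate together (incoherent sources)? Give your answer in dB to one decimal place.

Incoherent sources combine by intensity addition: L_total = 10·log₁₀(Σ 10^(L_i/10)).
Σ 10^(L/10) = 10^(94.8/10) + 10^(89.2/10) + 10^(82.0/10) + 10^(87.1/10) + 10^(77.7/10) = 4.582e+09.
L_total = 10·log₁₀(4.582e+09) = 96.61 dB.

96.6 dB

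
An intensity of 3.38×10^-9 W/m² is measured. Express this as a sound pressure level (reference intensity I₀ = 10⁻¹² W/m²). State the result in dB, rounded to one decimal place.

35.3 dB

L = 10·log₁₀(I/I₀) = 10·log₁₀(3.38×10^-9/10⁻¹²) = 10·log₁₀(3.38×10^3).
L = 10·(0.5289 + 3) = 35.29 dB.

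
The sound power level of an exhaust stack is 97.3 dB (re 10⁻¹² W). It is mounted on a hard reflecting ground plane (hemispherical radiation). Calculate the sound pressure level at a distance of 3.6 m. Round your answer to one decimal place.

The power spreads over a hemisphere of area 2π·r², so L_p = L_w − 10·log₁₀(2π·r²).
2π·r² = 81.43 m², 10·log₁₀ of that is 19.108 dB.
L_p = 97.3 − 19.108 = 78.19 dB.

78.2 dB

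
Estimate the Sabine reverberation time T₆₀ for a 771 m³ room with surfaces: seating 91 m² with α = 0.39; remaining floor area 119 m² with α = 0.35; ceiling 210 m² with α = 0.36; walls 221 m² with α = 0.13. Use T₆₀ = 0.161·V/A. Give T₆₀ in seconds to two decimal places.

0.68 s

Summing Sᵢαᵢ: 91·0.39 + 119·0.35 + 210·0.36 + 221·0.13 = 181.47 m².
T₆₀ = 0.161·V/A = 0.161·771/181.47 = 0.684 s.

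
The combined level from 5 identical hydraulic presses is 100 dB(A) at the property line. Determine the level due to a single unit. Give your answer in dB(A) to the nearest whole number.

93 dB(A)

For N identical incoherent sources L_total = L₁ + 10·log₁₀ N, so L₁ = 100 − 10·log₁₀(5) = 100 − 6.990.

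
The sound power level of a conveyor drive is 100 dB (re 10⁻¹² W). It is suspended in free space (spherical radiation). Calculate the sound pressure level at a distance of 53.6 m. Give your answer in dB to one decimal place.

54.4 dB

Free-field spherical radiation: L_p = L_w − 10·log₁₀(4π·r²), r = 53.6 m.
4π·r² = 3.61e+04 m², 10·log₁₀ of that is 45.575 dB.
L_p = 100 − 45.575 = 54.42 dB.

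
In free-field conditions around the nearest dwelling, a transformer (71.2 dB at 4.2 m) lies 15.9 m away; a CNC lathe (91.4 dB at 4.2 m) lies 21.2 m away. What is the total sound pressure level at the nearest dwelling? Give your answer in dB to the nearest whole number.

Apply inverse-square spreading to bring every level to the receiver, then sum 10^(L/10).
transformer: 71.2 − 20·log₁₀(15.9/4.2) = 71.2 − 11.56 = 59.64 dB.
CNC lathe: 91.4 − 20·log₁₀(21.2/4.2) = 91.4 − 14.06 = 77.34 dB.
Σ 10^(L/10) = 5.510e+07 → L_total = 10·log₁₀(5.510e+07) = 77.41 dB.

77 dB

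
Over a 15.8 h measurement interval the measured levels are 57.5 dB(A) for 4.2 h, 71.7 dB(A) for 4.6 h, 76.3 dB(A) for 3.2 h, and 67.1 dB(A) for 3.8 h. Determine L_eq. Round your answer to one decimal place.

71.6 dB(A)

The energy average is taken in the linear domain: L_eq = 10·log₁₀[(Σ tᵢ·10^(Lᵢ/10))/T], T = 15.8 h.
Σ tᵢ·10^(Lᵢ/10) = 4.2·10^(57.5/10) + 4.6·10^(71.7/10) + 3.2·10^(76.3/10) + 3.8·10^(67.1/10) = 2.264e+08.
L_eq = 10·log₁₀(2.264e+08/15.8) = 71.56 dB(A).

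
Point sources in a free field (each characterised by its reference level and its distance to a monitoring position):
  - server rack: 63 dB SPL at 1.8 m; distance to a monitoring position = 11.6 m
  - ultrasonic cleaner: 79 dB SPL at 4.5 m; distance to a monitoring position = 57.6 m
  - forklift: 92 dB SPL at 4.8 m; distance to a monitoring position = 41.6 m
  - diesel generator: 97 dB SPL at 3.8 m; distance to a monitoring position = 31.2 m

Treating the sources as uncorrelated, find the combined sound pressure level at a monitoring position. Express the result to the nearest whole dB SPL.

80 dB SPL

First find each source's level at the receiver (point-source: −20·log₁₀(r/r_ref)), then combine on an intensity basis.
server rack: 63 − 20·log₁₀(11.6/1.8) = 63 − 16.18 = 46.82 dB SPL.
ultrasonic cleaner: 79 − 20·log₁₀(57.6/4.5) = 79 − 22.14 = 56.86 dB SPL.
forklift: 92 − 20·log₁₀(41.6/4.8) = 92 − 18.76 = 73.24 dB SPL.
diesel generator: 97 − 20·log₁₀(31.2/3.8) = 97 − 18.29 = 78.71 dB SPL.
Σ 10^(L/10) = 9.598e+07 → L_total = 10·log₁₀(9.598e+07) = 79.82 dB SPL.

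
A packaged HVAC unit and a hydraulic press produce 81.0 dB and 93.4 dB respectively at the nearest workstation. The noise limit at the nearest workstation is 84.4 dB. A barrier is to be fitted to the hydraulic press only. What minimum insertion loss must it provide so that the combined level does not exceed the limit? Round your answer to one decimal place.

11.7 dB

Fixed contribution from the other source: Σ 10^(L/10) = 10^(81.0/10) = 1.259e+08 (81.00 dB).
To meet 84.4 dB overall, the treated hydraulic press may contribute at most 10^(84.4/10) − 1.259e+08 = 1.495e+08, i.e. 81.75 dB.
So the hydraulic press must be reduced from 93.4 to 81.75 dB: IL = 11.65 dB.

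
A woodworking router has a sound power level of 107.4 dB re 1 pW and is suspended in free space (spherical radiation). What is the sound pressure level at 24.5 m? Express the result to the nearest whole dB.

The power spreads over a sphere of area 4π·r², so L_p = L_w − 10·log₁₀(4π·r²).
4π·r² = 7543 m², 10·log₁₀ of that is 38.775 dB.
L_p = 107.4 − 38.775 = 68.62 dB.

69 dB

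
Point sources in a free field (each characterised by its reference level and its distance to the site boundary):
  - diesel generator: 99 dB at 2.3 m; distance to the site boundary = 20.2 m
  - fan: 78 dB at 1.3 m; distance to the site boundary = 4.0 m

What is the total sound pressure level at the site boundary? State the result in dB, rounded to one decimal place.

80.4 dB

First find each source's level at the receiver (point-source: −20·log₁₀(r/r_ref)), then combine on an intensity basis.
diesel generator: 99 − 20·log₁₀(20.2/2.3) = 99 − 18.87 = 80.13 dB.
fan: 78 − 20·log₁₀(4.0/1.3) = 78 − 9.76 = 68.24 dB.
Σ 10^(L/10) = 1.096e+08 → L_total = 10·log₁₀(1.096e+08) = 80.40 dB.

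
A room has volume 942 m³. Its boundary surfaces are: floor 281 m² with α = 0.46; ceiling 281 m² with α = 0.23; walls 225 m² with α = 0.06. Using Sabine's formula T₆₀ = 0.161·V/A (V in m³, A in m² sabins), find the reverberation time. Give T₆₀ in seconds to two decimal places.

A = Σ Sᵢαᵢ = 281·0.46 + 281·0.23 + 225·0.06 = 207.39 m².
T₆₀ = 0.161·V/A = 0.161·942/207.39 = 0.731 s.

0.73 s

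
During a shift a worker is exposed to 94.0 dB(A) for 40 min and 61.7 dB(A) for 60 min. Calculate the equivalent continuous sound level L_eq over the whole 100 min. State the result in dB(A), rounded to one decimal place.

90.0 dB(A)

The energy average is taken in the linear domain: L_eq = 10·log₁₀[(Σ tᵢ·10^(Lᵢ/10))/T], T = 100 min.
Σ tᵢ·10^(Lᵢ/10) = 40·10^(94.0/10) + 60·10^(61.7/10) = 1.006e+11.
L_eq = 10·log₁₀(1.006e+11/100) = 90.02 dB(A).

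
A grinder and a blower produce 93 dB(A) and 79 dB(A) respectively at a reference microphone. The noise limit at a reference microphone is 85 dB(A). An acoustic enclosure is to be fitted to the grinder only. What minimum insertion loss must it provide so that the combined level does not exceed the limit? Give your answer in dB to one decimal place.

Fixed contribution from the other source: Σ 10^(L/10) = 10^(79/10) = 7.943e+07 (79.00 dB(A)).
To meet 85 dB(A) overall, the treated grinder may contribute at most 10^(85/10) − 7.943e+07 = 2.368e+08, i.e. 83.74 dB(A).
So the grinder must be reduced from 93 to 83.74 dB(A): IL = 9.26 dB.

9.3 dB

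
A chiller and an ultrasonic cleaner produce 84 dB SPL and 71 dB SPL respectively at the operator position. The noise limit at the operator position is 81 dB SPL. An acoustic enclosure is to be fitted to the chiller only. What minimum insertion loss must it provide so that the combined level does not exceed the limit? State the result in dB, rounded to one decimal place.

Everything except the chiller sums to 10^(71/10) = 1.259e+07 in linear terms, 71.00 dB SPL.
To meet 81 dB SPL overall, the treated chiller may contribute at most 10^(81/10) − 1.259e+07 = 1.133e+08, i.e. 80.54 dB SPL.
So the chiller must be reduced from 84 to 80.54 dB SPL: IL = 3.46 dB.

3.5 dB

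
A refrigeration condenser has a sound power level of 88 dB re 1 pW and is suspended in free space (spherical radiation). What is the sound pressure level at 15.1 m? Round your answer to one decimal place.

53.4 dB

L_p = L_w − 10·log₁₀(4π·r²) with r = 15.1 m.
4π·r² = 2865 m², 10·log₁₀ of that is 34.572 dB.
L_p = 88 − 34.572 = 53.43 dB.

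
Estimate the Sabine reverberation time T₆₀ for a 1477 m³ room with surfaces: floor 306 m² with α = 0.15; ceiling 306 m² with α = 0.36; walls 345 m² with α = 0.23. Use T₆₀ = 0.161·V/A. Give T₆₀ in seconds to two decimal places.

1.01 s

Total absorption A = 306·0.15 + 306·0.36 + 345·0.23 = 235.41 m² sabins.
T₆₀ = 0.161 × 1477 / 235.41 = 1.010 s.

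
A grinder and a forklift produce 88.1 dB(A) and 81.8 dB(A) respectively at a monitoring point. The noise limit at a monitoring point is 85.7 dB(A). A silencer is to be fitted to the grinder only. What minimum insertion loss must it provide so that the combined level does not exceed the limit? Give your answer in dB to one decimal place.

4.7 dB

The untreated sources together contribute 10^(81.8/10) = 1.514e+08, i.e. 81.80 dB(A).
The limit corresponds to 10^(85.7/10) = 3.715e+08; subtracting the fixed part leaves 2.202e+08 for the grinder, i.e. 83.43 dB(A).
So the grinder must be reduced from 88.1 to 83.43 dB(A): IL = 4.67 dB.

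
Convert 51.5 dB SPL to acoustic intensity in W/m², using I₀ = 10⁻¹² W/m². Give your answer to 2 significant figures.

1.4e-07 W/m²

I = I₀·10^(L/10) = 10⁻¹² × 10^(51.5/10) = 10^(-6.850).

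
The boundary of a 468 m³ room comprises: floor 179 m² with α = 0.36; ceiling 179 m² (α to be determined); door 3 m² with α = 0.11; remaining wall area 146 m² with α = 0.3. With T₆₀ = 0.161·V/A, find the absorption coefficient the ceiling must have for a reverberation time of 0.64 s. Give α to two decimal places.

0.05

Required total absorption A = 0.161·468/0.64 = 117.73 m².
Absorption from the other surfaces = 179·0.36 + 3·0.11 + 146·0.3 = 108.57 m², so the ceiling must supply 9.16 m² over 179 m².
α = 9.16/179 = 0.051.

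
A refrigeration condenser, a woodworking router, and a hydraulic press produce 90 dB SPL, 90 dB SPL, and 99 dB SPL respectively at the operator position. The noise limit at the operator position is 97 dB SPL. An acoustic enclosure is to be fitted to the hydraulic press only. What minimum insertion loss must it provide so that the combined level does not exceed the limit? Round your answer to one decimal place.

4.2 dB

Everything except the hydraulic press sums to 10^(90/10) + 10^(90/10) = 2.000e+09 in linear terms, 93.01 dB SPL.
To meet 97 dB SPL overall, the treated hydraulic press may contribute at most 10^(97/10) − 2.000e+09 = 3.012e+09, i.e. 94.79 dB SPL.
Required insertion loss = 99 − 94.79 = 4.21 dB.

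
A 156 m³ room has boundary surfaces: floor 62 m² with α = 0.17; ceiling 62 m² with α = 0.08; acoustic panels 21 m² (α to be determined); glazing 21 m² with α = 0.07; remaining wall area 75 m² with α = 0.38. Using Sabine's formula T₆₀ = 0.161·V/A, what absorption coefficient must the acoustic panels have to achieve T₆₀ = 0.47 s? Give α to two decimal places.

0.38

A = 0.161·V/T₆₀ = 0.161·156/0.47 = 53.44 m² sabins.
Absorption from the other surfaces = 62·0.17 + 62·0.08 + 21·0.07 + 75·0.38 = 45.47 m², so the acoustic panels must supply 7.97 m² over 21 m².
α = 7.97/21 = 0.379.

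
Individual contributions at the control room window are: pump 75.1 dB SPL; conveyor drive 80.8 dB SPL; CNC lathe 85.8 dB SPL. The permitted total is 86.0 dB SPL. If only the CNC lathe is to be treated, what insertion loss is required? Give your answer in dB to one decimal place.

Fixed contribution from the other sources: Σ 10^(L/10) = 10^(75.1/10) + 10^(80.8/10) = 1.526e+08 (81.84 dB SPL).
To meet 86.0 dB SPL overall, the treated CNC lathe may contribute at most 10^(86.0/10) − 1.526e+08 = 2.455e+08, i.e. 83.90 dB SPL.
Required insertion loss = 85.8 − 83.90 = 1.90 dB.

1.9 dB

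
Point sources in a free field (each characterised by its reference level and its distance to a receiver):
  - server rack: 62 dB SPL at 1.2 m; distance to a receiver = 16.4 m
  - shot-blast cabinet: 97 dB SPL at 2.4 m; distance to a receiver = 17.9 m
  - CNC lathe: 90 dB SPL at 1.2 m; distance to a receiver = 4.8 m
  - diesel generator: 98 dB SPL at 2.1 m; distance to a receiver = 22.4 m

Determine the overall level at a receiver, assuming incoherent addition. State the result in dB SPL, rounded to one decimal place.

83.2 dB SPL

Propagate each source to the receiver with L = L_ref − 20·log₁₀(r/r_ref), then add intensities.
server rack: 62 − 20·log₁₀(16.4/1.2) = 62 − 22.71 = 39.29 dB SPL.
shot-blast cabinet: 97 − 20·log₁₀(17.9/2.4) = 97 − 17.45 = 79.55 dB SPL.
CNC lathe: 90 − 20·log₁₀(4.8/1.2) = 90 − 12.04 = 77.96 dB SPL.
diesel generator: 98 − 20·log₁₀(22.4/2.1) = 98 − 20.56 = 77.44 dB SPL.
Σ 10^(L/10) = 2.081e+08 → L_total = 10·log₁₀(2.081e+08) = 83.18 dB SPL.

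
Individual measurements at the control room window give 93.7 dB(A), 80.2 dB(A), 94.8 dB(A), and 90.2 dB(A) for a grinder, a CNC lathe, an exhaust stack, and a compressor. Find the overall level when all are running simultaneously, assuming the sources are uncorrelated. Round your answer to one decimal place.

98.1 dB(A)

For uncorrelated sources the intensities add, so convert each level to linear form, sum, and take 10·log₁₀ of the total.
Σ 10^(L/10) = 10^(93.7/10) + 10^(80.2/10) + 10^(94.8/10) + 10^(90.2/10) = 6.516e+09.
L_total = 10·log₁₀(6.516e+09) = 98.14 dB(A).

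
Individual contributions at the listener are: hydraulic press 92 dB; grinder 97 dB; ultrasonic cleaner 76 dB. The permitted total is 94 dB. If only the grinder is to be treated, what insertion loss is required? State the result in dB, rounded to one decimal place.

7.5 dB

The untreated sources together contribute 10^(92/10) + 10^(76/10) = 1.625e+09, i.e. 92.11 dB.
The limit corresponds to 10^(94/10) = 2.512e+09; subtracting the fixed part leaves 8.872e+08 for the grinder, i.e. 89.48 dB.
So the grinder must be reduced from 97 to 89.48 dB: IL = 7.52 dB.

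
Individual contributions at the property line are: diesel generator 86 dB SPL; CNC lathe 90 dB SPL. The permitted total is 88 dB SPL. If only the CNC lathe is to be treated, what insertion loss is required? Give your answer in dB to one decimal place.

Everything except the CNC lathe sums to 10^(86/10) = 3.981e+08 in linear terms, 86.00 dB SPL.
The limit corresponds to 10^(88/10) = 6.310e+08; subtracting the fixed part leaves 2.329e+08 for the CNC lathe, i.e. 83.67 dB SPL.
Required insertion loss = 90 − 83.67 = 6.33 dB.

6.3 dB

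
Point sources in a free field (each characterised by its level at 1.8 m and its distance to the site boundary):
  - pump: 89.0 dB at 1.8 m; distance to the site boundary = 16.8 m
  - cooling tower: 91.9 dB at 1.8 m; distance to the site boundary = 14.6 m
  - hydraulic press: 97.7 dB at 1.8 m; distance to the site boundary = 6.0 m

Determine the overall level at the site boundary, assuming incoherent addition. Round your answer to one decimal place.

87.5 dB

Apply inverse-square spreading to bring every level to the receiver, then sum 10^(L/10).
pump: 89.0 − 20·log₁₀(16.8/1.8) = 89.0 − 19.40 = 69.60 dB.
cooling tower: 91.9 − 20·log₁₀(14.6/1.8) = 91.9 − 18.18 = 73.72 dB.
hydraulic press: 97.7 − 20·log₁₀(6.0/1.8) = 97.7 − 10.46 = 87.24 dB.
Σ 10^(L/10) = 5.626e+08 → L_total = 10·log₁₀(5.626e+08) = 87.50 dB.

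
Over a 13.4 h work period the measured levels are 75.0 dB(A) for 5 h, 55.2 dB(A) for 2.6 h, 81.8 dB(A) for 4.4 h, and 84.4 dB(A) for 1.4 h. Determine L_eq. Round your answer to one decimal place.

L_eq = 10·log₁₀[(1/T)·Σ tᵢ·10^(Lᵢ/10)] with T = 13.4 h.
Σ tᵢ·10^(Lᵢ/10) = 5·10^(75.0/10) + 2.6·10^(55.2/10) + 4.4·10^(81.8/10) + 1.4·10^(84.4/10) = 1.211e+09.
L_eq = 10·log₁₀(1.211e+09/13.4) = 79.56 dB(A).

79.6 dB(A)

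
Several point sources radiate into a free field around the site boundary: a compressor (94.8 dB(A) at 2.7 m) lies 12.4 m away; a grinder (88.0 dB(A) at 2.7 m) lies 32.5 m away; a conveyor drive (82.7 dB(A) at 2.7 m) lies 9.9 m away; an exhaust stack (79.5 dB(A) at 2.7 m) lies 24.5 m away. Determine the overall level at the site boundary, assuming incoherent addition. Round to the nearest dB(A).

82 dB(A)

First find each source's level at the receiver (point-source: −20·log₁₀(r/r_ref)), then combine on an intensity basis.
compressor: 94.8 − 20·log₁₀(12.4/2.7) = 94.8 − 13.24 = 81.56 dB(A).
grinder: 88.0 − 20·log₁₀(32.5/2.7) = 88.0 − 21.61 = 66.39 dB(A).
conveyor drive: 82.7 − 20·log₁₀(9.9/2.7) = 82.7 − 11.29 = 71.41 dB(A).
exhaust stack: 79.5 − 20·log₁₀(24.5/2.7) = 79.5 − 19.16 = 60.34 dB(A).
Σ 10^(L/10) = 1.625e+08 → L_total = 10·log₁₀(1.625e+08) = 82.11 dB(A).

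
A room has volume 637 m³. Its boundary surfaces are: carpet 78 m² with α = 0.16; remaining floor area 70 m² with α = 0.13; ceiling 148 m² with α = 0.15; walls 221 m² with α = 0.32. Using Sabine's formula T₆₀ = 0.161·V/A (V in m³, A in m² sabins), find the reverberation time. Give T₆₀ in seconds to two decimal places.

0.90 s

Total absorption A = 78·0.16 + 70·0.13 + 148·0.15 + 221·0.32 = 114.50 m² sabins.
T₆₀ = 0.161 × 637 / 114.50 = 0.896 s.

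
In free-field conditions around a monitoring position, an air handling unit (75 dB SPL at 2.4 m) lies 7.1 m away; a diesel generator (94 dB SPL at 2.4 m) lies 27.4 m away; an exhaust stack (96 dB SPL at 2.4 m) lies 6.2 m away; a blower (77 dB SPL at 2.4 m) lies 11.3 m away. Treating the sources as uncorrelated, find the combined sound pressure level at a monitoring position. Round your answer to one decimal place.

Propagate each source to the receiver with L = L_ref − 20·log₁₀(r/r_ref), then add intensities.
air handling unit: 75 − 20·log₁₀(7.1/2.4) = 75 − 9.42 = 65.58 dB SPL.
diesel generator: 94 − 20·log₁₀(27.4/2.4) = 94 − 21.15 = 72.85 dB SPL.
exhaust stack: 96 − 20·log₁₀(6.2/2.4) = 96 − 8.24 = 87.76 dB SPL.
blower: 77 − 20·log₁₀(11.3/2.4) = 77 − 13.46 = 63.54 dB SPL.
Σ 10^(L/10) = 6.217e+08 → L_total = 10·log₁₀(6.217e+08) = 87.94 dB SPL.

87.9 dB SPL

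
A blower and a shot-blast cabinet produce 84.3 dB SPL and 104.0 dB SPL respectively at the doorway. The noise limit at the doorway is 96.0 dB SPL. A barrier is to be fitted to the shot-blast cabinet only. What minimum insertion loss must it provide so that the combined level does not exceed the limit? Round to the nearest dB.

The untreated sources together contribute 10^(84.3/10) = 2.692e+08, i.e. 84.30 dB SPL.
The limit corresponds to 10^(96.0/10) = 3.981e+09; subtracting the fixed part leaves 3.712e+09 for the shot-blast cabinet, i.e. 95.70 dB SPL.
So the shot-blast cabinet must be reduced from 104.0 to 95.70 dB SPL: IL = 8.30 dB.

8 dB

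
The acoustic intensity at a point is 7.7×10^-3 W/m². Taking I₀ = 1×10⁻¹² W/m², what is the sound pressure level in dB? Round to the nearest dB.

L = 10·log₁₀(I/I₀) = 10·log₁₀(7.7×10^-3/10⁻¹²) = 10·log₁₀(7.7×10^9).
L = 10·(0.8865 + 9) = 98.86 dB.

99 dB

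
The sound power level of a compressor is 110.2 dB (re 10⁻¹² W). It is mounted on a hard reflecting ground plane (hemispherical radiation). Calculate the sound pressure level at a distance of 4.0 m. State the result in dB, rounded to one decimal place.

Free-field hemispherical radiation: L_p = L_w − 10·log₁₀(2π·r²), r = 4.0 m.
2π·r² = 100.5 m², 10·log₁₀ of that is 20.023 dB.
L_p = 110.2 − 20.023 = 90.18 dB.

90.2 dB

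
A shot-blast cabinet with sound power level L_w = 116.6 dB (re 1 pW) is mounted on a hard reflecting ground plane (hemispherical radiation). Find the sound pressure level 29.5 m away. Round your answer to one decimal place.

L_p = L_w − 10·log₁₀(2π·r²) with r = 29.5 m.
2π·r² = 5468 m², 10·log₁₀ of that is 37.378 dB.
L_p = 116.6 − 37.378 = 79.22 dB.

79.2 dB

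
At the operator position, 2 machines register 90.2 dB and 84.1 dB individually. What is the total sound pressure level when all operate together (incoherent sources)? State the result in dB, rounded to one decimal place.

For uncorrelated sources the intensities add, so convert each level to linear form, sum, and take 10·log₁₀ of the total.
Σ 10^(L/10) = 10^(90.2/10) + 10^(84.1/10) = 1.304e+09.
L_total = 10·log₁₀(1.304e+09) = 91.15 dB.

91.2 dB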